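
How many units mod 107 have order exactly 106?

52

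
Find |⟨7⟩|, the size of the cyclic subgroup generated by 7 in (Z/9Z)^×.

ord(7) | φ(9) = φ(3^2) = 3·(3−1) = 6 = 2 · 3.
Divisors of 6: 1, 2, 3, 6.
Check 7^d mod 9 for each divisor in increasing order:
7^1 ≡ 7 (mod 9)
7^2 ≡ 4 (mod 9)
7^3 ≡ 1 (mod 9) ✓
Therefore the multiplicative order of 7 modulo 9 is 3.

3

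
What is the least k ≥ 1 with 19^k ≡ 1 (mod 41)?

By Lagrange's theorem, ord_41(19) divides φ(41) = 41 − 1 = 40 = 2^3 · 5.
Divisors of 40: 1, 2, 4, 5, 8, 10, 20, 40.
Evaluate successive powers at the divisors of 40:
19^1 ≡ 19
19^2 ≡ 33
19^4 ≡ 23
19^5 ≡ 27
19^8 ≡ 37
19^10 ≡ 32
19^20 ≡ 40
19^40 ≡ 1
The smallest such exponent is 40, so the order of 19 is 40.

40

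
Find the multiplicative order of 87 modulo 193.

By Lagrange's theorem, ord_193(87) divides φ(193) = 193 − 1 = 192 = 2^6 · 3.
Divisors of 192: 1, 2, 3, 4, 6, 8, 12, 16, 24, 32, 48, 64, 96, 192.
Check 87^d mod 193 for each divisor in increasing order:
87^1 ≡ 87 (mod 193)
87^2 ≡ 42 (mod 193)
87^3 ≡ 180 (mod 193)
87^4 ≡ 27 (mod 193)
87^6 ≡ 169 (mod 193)
87^8 ≡ 150 (mod 193)
87^12 ≡ 190 (mod 193)
87^16 ≡ 112 (mod 193)
87^24 ≡ 9 (mod 193)
87^32 ≡ 192 (mod 193)
87^48 ≡ 81 (mod 193)
87^64 ≡ 1 (mod 193) ✓
Hence ord(87) = 64.

64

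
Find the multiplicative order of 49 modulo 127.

63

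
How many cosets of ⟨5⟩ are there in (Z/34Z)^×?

1

ord(5) | φ(34) = φ(2)·φ(17) = 1·16 = 16 = 2^4.
Divisors of 16: 1, 2, 4, 8, 16.
Check 5^d mod 34 for each divisor in increasing order:
5^1 ≡ 5
5^2 ≡ 25
5^4 ≡ 13
5^8 ≡ 33
5^16 ≡ 1
The order of 5 is 16, so the subgroup it generates has 16 elements.
Index = |(Z/34Z)^×| / |⟨5⟩| = 16 / 16 = 1.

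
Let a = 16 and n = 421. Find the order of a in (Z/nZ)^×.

105

Since 16 ∈ (Z/421Z)^×, its order divides φ(421) = 421 − 1 = 420 = 2^2 · 3 · 5 · 7.
Divisors of 420: 1, 2, 3, 4, 5, 6, 7, 10, 12, 14, 15, 20, 21, 28, 30, 35, 42, 60, 70, 84, 105, 140, 210, 420.
Check 16^d mod 421 for each divisor in increasing order:
16^1 ≡ 16 (mod 421)
16^2 ≡ 256 (mod 421)
16^3 ≡ 307 (mod 421)
16^4 ≡ 281 (mod 421)
16^5 ≡ 286 (mod 421)
16^6 ≡ 366 (mod 421)
16^7 ≡ 383 (mod 421)
16^10 ≡ 122 (mod 421)
16^12 ≡ 78 (mod 421)
16^14 ≡ 181 (mod 421)
16^15 ≡ 370 (mod 421)
16^20 ≡ 149 (mod 421)
16^21 ≡ 279 (mod 421)
16^28 ≡ 344 (mod 421)
16^30 ≡ 75 (mod 421)
16^35 ≡ 400 (mod 421)
16^42 ≡ 377 (mod 421)
16^60 ≡ 152 (mod 421)
16^70 ≡ 20 (mod 421)
16^84 ≡ 252 (mod 421)
16^105 ≡ 1 (mod 421) ✓
Therefore the multiplicative order of 16 modulo 421 is 105.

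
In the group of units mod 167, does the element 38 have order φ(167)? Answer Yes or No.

No

φ(167) = 167 − 1 = 166 = 2 · 83.
38 is a primitive root mod 167 iff 38^(φ(167)/q) ≢ 1 for every prime q | φ(167), i.e. q ∈ {2, 83}.
38^83 ≡ 1 (mod 167)  [q = 2: ≡ 1 ✗]
38^2 ≡ 108 (mod 167)  [q = 83: ≢ 1 ✓]
38^83 ≡ 1 shows ord(38) | 83, strictly less than φ(167); not a primitive root.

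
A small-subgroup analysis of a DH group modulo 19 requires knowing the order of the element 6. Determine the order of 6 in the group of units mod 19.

By Lagrange's theorem, ord_19(6) divides φ(19) = 19 − 1 = 18 = 2 · 3^2.
Divisors of 18: 1, 2, 3, 6, 9, 18.
Check 6^d mod 19 for each divisor in increasing order:
6^1 ≡ 6 (mod 19)
6^2 ≡ 17 (mod 19)
6^3 ≡ 7 (mod 19)
6^6 ≡ 11 (mod 19)
6^9 ≡ 1 (mod 19) ✓
Hence ord(6) = 9.

9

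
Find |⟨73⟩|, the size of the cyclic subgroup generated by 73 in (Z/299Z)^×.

44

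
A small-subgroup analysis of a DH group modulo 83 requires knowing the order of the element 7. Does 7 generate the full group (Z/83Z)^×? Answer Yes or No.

No

φ(83) = 83 − 1 = 82 = 2 · 41.
It suffices to check that the order of 7 is not a proper divisor of 82: compute 7^(82/q) for q ∈ {2, 41}.
7^41 ≡ 1 (mod 83)  [q = 2: ≡ 1 ✗]
7^2 ≡ 49 (mod 83)  [q = 41: ≢ 1 ✓]
The check at q = 2 fails, so 7 generates a proper subgroup.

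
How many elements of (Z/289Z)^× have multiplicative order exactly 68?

32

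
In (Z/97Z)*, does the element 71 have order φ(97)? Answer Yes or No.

φ(97) = 97 − 1 = 96 = 2^5 · 3.
Test 71^(96/q) mod 97 for each prime factor q of 96:
71^48 ≡ 96 (mod 97)  [q = 2: ≢ 1 ✓]
71^32 ≡ 61 (mod 97)  [q = 3: ≢ 1 ✓]
None equal 1, so ord_97(71) = 96: 71 is a primitive root.

Yes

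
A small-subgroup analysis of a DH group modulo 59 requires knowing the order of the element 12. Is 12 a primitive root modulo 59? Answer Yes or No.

No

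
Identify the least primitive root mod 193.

5

φ(193) = 193 − 1 = 192 = 2^6 · 3.
Test candidates g = 2, 3, … against the prime factors q ∈ {2, 3} of φ(193): g is a generator iff g^(192/q) ≢ 1 for every such q.
g = 2: 2^96 ≡ 1 — hits 1, so not a primitive root.
g = 3: 3^96 ≡ 1 — hits 1, so not a primitive root.
g = 4: 4^96 ≡ 1 — hits 1, so not a primitive root.
g = 5: 5^96 ≡ 192; 5^64 ≡ 84 — none is 1, so 5 is a primitive root.
Hence the least primitive root of 193 is 5.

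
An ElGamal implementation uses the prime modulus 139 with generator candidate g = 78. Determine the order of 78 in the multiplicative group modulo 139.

ord(78) | φ(139) = 139 − 1 = 138 = 2 · 3 · 23.
Divisors of 138: 1, 2, 3, 6, 23, 46, 69, 138.
Compute 78^d (mod 139) for the divisors d until we hit 1:
78^1 ≡ 78 (mod 139)
78^2 ≡ 107 (mod 139)
78^3 ≡ 6 (mod 139)
78^6 ≡ 36 (mod 139)
78^23 ≡ 42 (mod 139)
78^46 ≡ 96 (mod 139)
78^69 ≡ 1 (mod 139) ✓
The smallest such exponent is 69, so the order of 78 is 69.

69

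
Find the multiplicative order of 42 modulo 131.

10

Since 42 ∈ (Z/131Z)^×, its order divides φ(131) = 131 − 1 = 130 = 2 · 5 · 13.
Divisors of 130: 1, 2, 5, 10, 13, 26, 65, 130.
Test each divisor d:
42^1 ≡ 42
42^2 ≡ 61
42^5 ≡ 130
42^10 ≡ 1
Therefore the multiplicative order of 42 modulo 131 is 10.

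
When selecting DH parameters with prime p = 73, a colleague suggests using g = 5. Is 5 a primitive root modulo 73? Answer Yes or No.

φ(73) = 73 − 1 = 72 = 2^3 · 3^2.
An element g generates (Z/73Z)^× iff g^(72/q) ≢ 1 (mod 73) for each prime q ∈ {2, 3}.
5^36 ≡ 72 (mod 73)  [q = 2: ≢ 1 ✓]
5^24 ≡ 8 (mod 73)  [q = 3: ≢ 1 ✓]
None equal 1, so ord_73(5) = 72: 5 is a primitive root.

Yes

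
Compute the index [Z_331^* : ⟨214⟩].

The order of 214 must divide φ(331) = 331 − 1 = 330 = 2 · 3 · 5 · 11.
Divisors of 330: 1, 2, 3, 5, 6, 10, 11, 15, 22, 30, 33, 55, 66, 110, 165, 330.
Check 214^d mod 331 for each divisor in increasing order:
214^1 ≡ 214 (mod 331)
214^2 ≡ 118 (mod 331)
214^3 ≡ 96 (mod 331)
214^5 ≡ 74 (mod 331)
214^6 ≡ 279 (mod 331)
214^10 ≡ 180 (mod 331)
214^11 ≡ 124 (mod 331)
214^15 ≡ 80 (mod 331)
214^22 ≡ 150 (mod 331)
214^30 ≡ 111 (mod 331)
214^33 ≡ 64 (mod 331)
214^55 ≡ 1 (mod 331) ✓
Thus |⟨214⟩| = ord(214) = 55.
Index = |(Z/331Z)^×| / |⟨214⟩| = 330 / 55 = 6.

6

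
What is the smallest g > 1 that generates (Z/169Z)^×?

φ(169) = φ(13^2) = 13·(13−1) = 156 = 2^2 · 3 · 13.
Test candidates g = 2, 3, … against the prime factors q ∈ {2, 3, 13} of φ(169): g is a generator iff g^(156/q) ≢ 1 for every such q.
g = 2: 2^78 ≡ 168; 2^52 ≡ 146; 2^12 ≡ 40 — none is 1, so 2 is a primitive root.
Hence the least primitive root of 169 is 2.

2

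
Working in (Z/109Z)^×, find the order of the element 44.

108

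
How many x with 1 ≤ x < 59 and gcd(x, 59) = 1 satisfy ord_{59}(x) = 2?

φ(59) = 59 − 1 = 58 = 2 · 29.
Since (Z/59Z)^× is cyclic of order 58, the number of elements of order d is φ(d) when d | 58 and 0 otherwise.
2 | 58, and φ(2) = 2 − 1 = 1.

1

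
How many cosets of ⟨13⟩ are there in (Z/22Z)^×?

ord(13) | φ(22) = φ(2)·φ(11) = 1·10 = 10 = 2 · 5.
Divisors of 10: 1, 2, 5, 10.
Evaluate successive powers at the divisors of 10:
13^1 ≡ 13 (mod 22)
13^2 ≡ 15 (mod 22)
13^5 ≡ 21 (mod 22)
13^10 ≡ 1 (mod 22) ✓
So ord_22(13) = 10, hence |⟨13⟩| = 10.
Index = |(Z/22Z)^×| / |⟨13⟩| = 10 / 10 = 1.

1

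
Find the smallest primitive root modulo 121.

2

φ(121) = φ(11^2) = 11·(11−1) = 110 = 2 · 5 · 11.
Test candidates g = 2, 3, … against the prime factors q ∈ {2, 5, 11} of φ(121): g is a generator iff g^(110/q) ≢ 1 for every such q.
g = 2: 2^55 ≡ 120; 2^22 ≡ 81; 2^10 ≡ 56 — none is 1, so 2 is a primitive root.
So 2 is the smallest generator of (Z/121Z)^×.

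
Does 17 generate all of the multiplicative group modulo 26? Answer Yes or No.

φ(26) = φ(2)·φ(13) = 1·12 = 12 = 2^2 · 3.
Test 17^(12/q) mod 26 for each prime factor q of 12:
17^6 ≡ 1 (mod 26)  [q = 2: ≡ 1 ✗]
17^4 ≡ 9 (mod 26)  [q = 3: ≢ 1 ✓]
Since 17^6 ≡ 1, the order of 17 divides 6 < 12, so 17 is not a primitive root.

No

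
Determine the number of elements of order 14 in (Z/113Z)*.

6

φ(113) = 113 − 1 = 112 = 2^4 · 7.
(Z/113Z)^× is cyclic (|G| = 112); a cyclic group of order m has exactly φ(d) elements of each order d | m, and none otherwise.
14 = 2 · 7 divides 112, and φ(14) = 6.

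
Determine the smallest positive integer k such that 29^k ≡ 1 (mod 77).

10

The order of 29 must divide φ(77) = φ(7·11) = (7−1)·(11−1) = 6·10 = 60 = 2^2 · 3 · 5.
Divisors of 60: 1, 2, 3, 4, 5, 6, 10, 12, 15, 20, 30, 60.
Compute 29^d (mod 77) for the divisors d until we hit 1:
29^1 ≡ 29 (mod 77)
29^2 ≡ 71 (mod 77)
29^3 ≡ 57 (mod 77)
29^4 ≡ 36 (mod 77)
29^5 ≡ 43 (mod 77)
29^6 ≡ 15 (mod 77)
29^10 ≡ 1 (mod 77) ✓
Hence ord(29) = 10.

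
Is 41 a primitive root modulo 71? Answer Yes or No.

φ(71) = 71 − 1 = 70 = 2 · 5 · 7.
It suffices to check that the order of 41 is not a proper divisor of 70: compute 41^(70/q) for q ∈ {2, 5, 7}.
41^35 ≡ 70 (mod 71)  [q = 2: ≢ 1 ✓]
41^14 ≡ 1 (mod 71)  [q = 5: ≡ 1 ✗]
41^10 ≡ 20 (mod 71)  [q = 7: ≢ 1 ✓]
The check at q = 5 fails, so 41 generates a proper subgroup.

No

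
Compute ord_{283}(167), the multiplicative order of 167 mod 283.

ord(167) | φ(283) = 283 − 1 = 282 = 2 · 3 · 47.
Divisors of 282: 1, 2, 3, 6, 47, 94, 141, 282.
Evaluate successive powers at the divisors of 282:
167^1 ≡ 167 (mod 283)
167^2 ≡ 155 (mod 283)
167^3 ≡ 132 (mod 283)
167^6 ≡ 161 (mod 283)
167^47 ≡ 282 (mod 283)
167^94 ≡ 1 (mod 283) ✓
Therefore the multiplicative order of 167 modulo 283 is 94.

94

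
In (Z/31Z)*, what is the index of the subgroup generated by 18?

Since 18 ∈ (Z/31Z)^×, its order divides φ(31) = 31 − 1 = 30 = 2 · 3 · 5.
Divisors of 30: 1, 2, 3, 5, 6, 10, 15, 30.
Compute 18^d (mod 31) for the divisors d until we hit 1:
18^1 ≡ 18
18^2 ≡ 14
18^3 ≡ 4
18^5 ≡ 25
18^6 ≡ 16
18^10 ≡ 5
18^15 ≡ 1
So ord_31(18) = 15, hence |⟨18⟩| = 15.
The index is φ(31) / ord(18) = 30 / 15 = 2.

2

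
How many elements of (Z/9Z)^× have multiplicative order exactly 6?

2

φ(9) = φ(3^2) = 3·(3−1) = 6 = 2 · 3.
In a cyclic group of order 6, there are φ(d) elements of order d for each divisor d of 6, and zero for non-divisors.
6 = 2 · 3 divides 6, and φ(6) = 2.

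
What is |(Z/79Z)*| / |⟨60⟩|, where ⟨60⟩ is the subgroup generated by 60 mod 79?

Since 60 ∈ (Z/79Z)^×, its order divides φ(79) = 79 − 1 = 78 = 2 · 3 · 13.
Divisors of 78: 1, 2, 3, 6, 13, 26, 39, 78.
Compute 60^d (mod 79) for the divisors d until we hit 1:
60^1 ≡ 60 (mod 79)
60^2 ≡ 45 (mod 79)
60^3 ≡ 14 (mod 79)
60^6 ≡ 38 (mod 79)
60^13 ≡ 56 (mod 79)
60^26 ≡ 55 (mod 79)
60^39 ≡ 78 (mod 79)
60^78 ≡ 1 (mod 79) ✓
The order of 60 is 78, so the subgroup it generates has 78 elements.
The index is φ(79) / ord(60) = 78 / 78 = 1.

1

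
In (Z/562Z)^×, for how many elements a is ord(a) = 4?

2

φ(562) = φ(2)·φ(281) = 1·280 = 280 = 2^3 · 5 · 7.
In a cyclic group of order 280, there are φ(d) elements of order d for each divisor d of 280, and zero for non-divisors.
4 = 2^2 divides 280, and φ(4) = 2.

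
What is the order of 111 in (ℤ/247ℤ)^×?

By Lagrange's theorem, ord_247(111) divides φ(247) = φ(13·19) = (13−1)·(19−1) = 12·18 = 216 = 2^3 · 3^3.
Divisors of 216: 1, 2, 3, 4, 6, 8, 9, 12, 18, 24, 27, 36, 54, 72, 108, 216.
Compute 111^d (mod 247) for the divisors d until we hit 1:
111^1 ≡ 111 (mod 247)
111^2 ≡ 218 (mod 247)
111^3 ≡ 239 (mod 247)
111^4 ≡ 100 (mod 247)
111^6 ≡ 64 (mod 247)
111^8 ≡ 120 (mod 247)
111^9 ≡ 229 (mod 247)
111^12 ≡ 144 (mod 247)
111^18 ≡ 77 (mod 247)
111^24 ≡ 235 (mod 247)
111^27 ≡ 96 (mod 247)
111^36 ≡ 1 (mod 247) ✓
Hence ord(111) = 36.

36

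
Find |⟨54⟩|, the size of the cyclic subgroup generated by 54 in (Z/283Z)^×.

47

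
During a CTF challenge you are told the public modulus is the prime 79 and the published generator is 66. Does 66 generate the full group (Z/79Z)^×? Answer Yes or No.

Yes

φ(79) = 79 − 1 = 78 = 2 · 3 · 13.
An element g generates (Z/79Z)^× iff g^(78/q) ≢ 1 (mod 79) for each prime q ∈ {2, 3, 13}.
66^39 ≡ 78 (mod 79)  [q = 2: ≢ 1 ✓]
66^26 ≡ 23 (mod 79)  [q = 3: ≢ 1 ✓]
66^6 ≡ 67 (mod 79)  [q = 13: ≢ 1 ✓]
Every test exponent gives a nontrivial residue, hence 66 generates the full group.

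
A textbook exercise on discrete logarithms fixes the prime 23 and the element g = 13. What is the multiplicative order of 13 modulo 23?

11

ord(13) | φ(23) = 23 − 1 = 22 = 2 · 11.
Divisors of 22: 1, 2, 11, 22.
Test each divisor d:
13^1 ≡ 13 (mod 23)
13^2 ≡ 8 (mod 23)
13^11 ≡ 1 (mod 23) ✓
Hence ord(13) = 11.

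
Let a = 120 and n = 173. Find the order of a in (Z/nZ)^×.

172

The order of 120 must divide φ(173) = 173 − 1 = 172 = 2^2 · 43.
Divisors of 172: 1, 2, 4, 43, 86, 172.
Evaluate successive powers at the divisors of 172:
120^1 ≡ 120
120^2 ≡ 41
120^4 ≡ 124
120^43 ≡ 80
120^86 ≡ 172
120^172 ≡ 1
Hence ord(120) = 172.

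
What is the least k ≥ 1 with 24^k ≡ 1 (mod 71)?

35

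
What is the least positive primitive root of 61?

2

φ(61) = 61 − 1 = 60 = 2^2 · 3 · 5.
Test candidates g = 2, 3, … against the prime factors q ∈ {2, 3, 5} of φ(61): g is a generator iff g^(60/q) ≢ 1 for every such q.
g = 2: 2^30 ≡ 60; 2^20 ≡ 47; 2^12 ≡ 9 — none is 1, so 2 is a primitive root.
So 2 is the smallest generator of (Z/61Z)^×.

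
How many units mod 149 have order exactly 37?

φ(149) = 149 − 1 = 148 = 2^2 · 37.
In a cyclic group of order 148, there are φ(d) elements of order d for each divisor d of 148, and zero for non-divisors.
37 | 148, and φ(37) = 37 − 1 = 36.

36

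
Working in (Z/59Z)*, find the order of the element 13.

Since 13 ∈ (Z/59Z)^×, its order divides φ(59) = 59 − 1 = 58 = 2 · 29.
Divisors of 58: 1, 2, 29, 58.
Test each divisor d:
13^1 ≡ 13
13^2 ≡ 51
13^29 ≡ 58
13^58 ≡ 1
The smallest such exponent is 58, so the order of 13 is 58.

58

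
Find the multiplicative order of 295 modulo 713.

110

The order of 295 must divide φ(713) = φ(23·31) = (23−1)·(31−1) = 22·30 = 660 = 2^2 · 3 · 5 · 11.
Divisors of 660: 1, 2, 3, 4, 5, 6, 10, 11, 12, 15, 20, 22, 30, 33, 44, 55, 60, 66, 110, 132, 165, 220, 330, 660.
Test each divisor d:
295^1 ≡ 295
295^2 ≡ 39
295^3 ≡ 97
295^4 ≡ 95
295^5 ≡ 218
295^6 ≡ 140
295^10 ≡ 466
295^11 ≡ 574
295^12 ≡ 349
295^15 ≡ 342
295^20 ≡ 404
295^22 ≡ 70
295^30 ≡ 32
295^33 ≡ 252
295^44 ≡ 622
295^55 ≡ 528
295^60 ≡ 311
295^66 ≡ 47
295^110 ≡ 1
The smallest such exponent is 110, so the order of 295 is 110.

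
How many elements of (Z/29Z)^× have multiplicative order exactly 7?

6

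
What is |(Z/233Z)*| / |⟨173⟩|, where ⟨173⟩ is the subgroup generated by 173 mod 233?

ord(173) | φ(233) = 233 − 1 = 232 = 2^3 · 29.
Divisors of 232: 1, 2, 4, 8, 29, 58, 116, 232.
Evaluate successive powers at the divisors of 232:
173^1 ≡ 173 (mod 233)
173^2 ≡ 105 (mod 233)
173^4 ≡ 74 (mod 233)
173^8 ≡ 117 (mod 233)
173^29 ≡ 144 (mod 233)
173^58 ≡ 232 (mod 233)
173^116 ≡ 1 (mod 233) ✓
The order of 173 is 116, so the subgroup it generates has 116 elements.
The index is φ(233) / ord(173) = 232 / 116 = 2.

2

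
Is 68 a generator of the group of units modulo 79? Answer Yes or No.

Yes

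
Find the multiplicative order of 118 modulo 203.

Since 118 ∈ (Z/203Z)^×, its order divides φ(203) = φ(7·29) = (7−1)·(29−1) = 6·28 = 168 = 2^3 · 3 · 7.
Divisors of 168: 1, 2, 3, 4, 6, 7, 8, 12, 14, 21, 24, 28, 42, 56, 84, 168.
Test each divisor d:
118^1 ≡ 118 (mod 203)
118^2 ≡ 120 (mod 203)
118^3 ≡ 153 (mod 203)
118^4 ≡ 190 (mod 203)
118^6 ≡ 64 (mod 203)
118^7 ≡ 41 (mod 203)
118^8 ≡ 169 (mod 203)
118^12 ≡ 36 (mod 203)
118^14 ≡ 57 (mod 203)
118^21 ≡ 104 (mod 203)
118^24 ≡ 78 (mod 203)
118^28 ≡ 1 (mod 203) ✓
So ord_203(118) = 28.

28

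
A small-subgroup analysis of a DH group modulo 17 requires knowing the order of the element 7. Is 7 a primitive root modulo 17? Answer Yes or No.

φ(17) = 17 − 1 = 16 = 2^4.
Test 7^(16/q) mod 17 for each prime factor q of 16:
7^8 ≡ 16 (mod 17)  [q = 2: ≢ 1 ✓]
Every test exponent gives a nontrivial residue, hence 7 generates the full group.

Yes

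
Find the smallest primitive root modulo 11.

φ(11) = 11 − 1 = 10 = 2 · 5.
Test candidates g = 2, 3, … against the prime factors q ∈ {2, 5} of φ(11): g is a generator iff g^(10/q) ≢ 1 for every such q.
g = 2: 2^5 ≡ 10; 2^2 ≡ 4 — none is 1, so 2 is a primitive root.
The smallest primitive root modulo 11 is 2.

2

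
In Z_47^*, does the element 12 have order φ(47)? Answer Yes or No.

φ(47) = 47 − 1 = 46 = 2 · 23.
An element g generates (Z/47Z)^× iff g^(46/q) ≢ 1 (mod 47) for each prime q ∈ {2, 23}.
12^23 ≡ 1 (mod 47)  [q = 2: ≡ 1 ✗]
12^2 ≡ 3 (mod 47)  [q = 23: ≢ 1 ✓]
The check at q = 2 fails, so 12 generates a proper subgroup.

No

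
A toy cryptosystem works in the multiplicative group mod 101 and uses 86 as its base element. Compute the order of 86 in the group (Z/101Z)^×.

100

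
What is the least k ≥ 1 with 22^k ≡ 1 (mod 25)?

20

By Lagrange's theorem, ord_25(22) divides φ(25) = φ(5^2) = 5·(5−1) = 20 = 2^2 · 5.
Divisors of 20: 1, 2, 4, 5, 10, 20.
Check 22^d mod 25 for each divisor in increasing order:
22^1 ≡ 22 (mod 25)
22^2 ≡ 9 (mod 25)
22^4 ≡ 6 (mod 25)
22^5 ≡ 7 (mod 25)
22^10 ≡ 24 (mod 25)
22^20 ≡ 1 (mod 25) ✓
Therefore the multiplicative order of 22 modulo 25 is 20.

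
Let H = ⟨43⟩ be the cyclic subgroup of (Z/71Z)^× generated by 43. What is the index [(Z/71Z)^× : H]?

ord(43) | φ(71) = 71 − 1 = 70 = 2 · 5 · 7.
Divisors of 70: 1, 2, 5, 7, 10, 14, 35, 70.
Check 43^d mod 71 for each divisor in increasing order:
43^1 ≡ 43 (mod 71)
43^2 ≡ 3 (mod 71)
43^5 ≡ 32 (mod 71)
43^7 ≡ 25 (mod 71)
43^10 ≡ 30 (mod 71)
43^14 ≡ 57 (mod 71)
43^35 ≡ 1 (mod 71) ✓
So ord_71(43) = 35, hence |⟨43⟩| = 35.
The index is φ(71) / ord(43) = 70 / 35 = 2.

2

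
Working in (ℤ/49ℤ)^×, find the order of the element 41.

Since 41 ∈ (Z/49Z)^×, its order divides φ(49) = φ(7^2) = 7·(7−1) = 42 = 2 · 3 · 7.
Divisors of 42: 1, 2, 3, 6, 7, 14, 21, 42.
Test each divisor d:
41^1 ≡ 41 (mod 49)
41^2 ≡ 15 (mod 49)
41^3 ≡ 27 (mod 49)
41^6 ≡ 43 (mod 49)
41^7 ≡ 48 (mod 49)
41^14 ≡ 1 (mod 49) ✓
So ord_49(41) = 14.

14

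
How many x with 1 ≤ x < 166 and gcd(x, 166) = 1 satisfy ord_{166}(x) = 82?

40

φ(166) = φ(2)·φ(83) = 1·82 = 82 = 2 · 41.
(Z/166Z)^× is cyclic (|G| = 82); a cyclic group of order m has exactly φ(d) elements of each order d | m, and none otherwise.
82 = 2 · 41 divides 82, and φ(82) = 40.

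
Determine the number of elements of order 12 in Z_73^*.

4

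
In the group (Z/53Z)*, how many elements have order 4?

φ(53) = 53 − 1 = 52 = 2^2 · 13.
Since (Z/53Z)^× is cyclic of order 52, the number of elements of order d is φ(d) when d | 52 and 0 otherwise.
4 = 2^2 divides 52, and φ(4) = 2.

2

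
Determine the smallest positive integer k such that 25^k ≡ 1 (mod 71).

5

Since 25 ∈ (Z/71Z)^×, its order divides φ(71) = 71 − 1 = 70 = 2 · 5 · 7.
Divisors of 70: 1, 2, 5, 7, 10, 14, 35, 70.
Check 25^d mod 71 for each divisor in increasing order:
25^1 ≡ 25
25^2 ≡ 57
25^5 ≡ 1
Hence ord(25) = 5.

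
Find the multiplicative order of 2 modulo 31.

5

Since 2 ∈ (Z/31Z)^×, its order divides φ(31) = 31 − 1 = 30 = 2 · 3 · 5.
Divisors of 30: 1, 2, 3, 5, 6, 10, 15, 30.
Check 2^d mod 31 for each divisor in increasing order:
2^1 ≡ 2 (mod 31)
2^2 ≡ 4 (mod 31)
2^3 ≡ 8 (mod 31)
2^5 ≡ 1 (mod 31) ✓
Therefore the multiplicative order of 2 modulo 31 is 5.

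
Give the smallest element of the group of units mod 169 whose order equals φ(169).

φ(169) = φ(13^2) = 13·(13−1) = 156 = 2^2 · 3 · 13.
g is a primitive root iff g^(156/q) ≢ 1 (mod 169) for each prime q ∈ {2, 3, 13}.
g = 2: 2^78 ≡ 168; 2^52 ≡ 146; 2^12 ≡ 40 — none is 1, so 2 is a primitive root.
Hence the least primitive root of 169 is 2.

2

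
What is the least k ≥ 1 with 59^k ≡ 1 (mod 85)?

8

By Lagrange's theorem, ord_85(59) divides φ(85) = φ(5·17) = (5−1)·(17−1) = 4·16 = 64 = 2^6.
Divisors of 64: 1, 2, 4, 8, 16, 32, 64.
Check 59^d mod 85 for each divisor in increasing order:
59^1 ≡ 59 (mod 85)
59^2 ≡ 81 (mod 85)
59^4 ≡ 16 (mod 85)
59^8 ≡ 1 (mod 85) ✓
The smallest such exponent is 8, so the order of 59 is 8.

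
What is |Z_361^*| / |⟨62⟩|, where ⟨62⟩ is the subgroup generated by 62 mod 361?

38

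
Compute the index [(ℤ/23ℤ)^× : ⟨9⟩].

2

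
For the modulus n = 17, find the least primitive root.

3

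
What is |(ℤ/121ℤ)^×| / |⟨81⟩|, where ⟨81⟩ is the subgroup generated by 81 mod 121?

22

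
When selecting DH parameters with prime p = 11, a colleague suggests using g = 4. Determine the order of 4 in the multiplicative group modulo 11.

ord(4) | φ(11) = 11 − 1 = 10 = 2 · 5.
Divisors of 10: 1, 2, 5, 10.
Test each divisor d:
4^1 ≡ 4 (mod 11)
4^2 ≡ 5 (mod 11)
4^5 ≡ 1 (mod 11) ✓
Hence ord(4) = 5.

5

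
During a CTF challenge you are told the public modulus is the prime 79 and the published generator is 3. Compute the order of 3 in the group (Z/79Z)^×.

The order of 3 must divide φ(79) = 79 − 1 = 78 = 2 · 3 · 13.
Divisors of 78: 1, 2, 3, 6, 13, 26, 39, 78.
Test each divisor d:
3^1 ≡ 3 (mod 79)
3^2 ≡ 9 (mod 79)
3^3 ≡ 27 (mod 79)
3^6 ≡ 18 (mod 79)
3^13 ≡ 24 (mod 79)
3^26 ≡ 23 (mod 79)
3^39 ≡ 78 (mod 79)
3^78 ≡ 1 (mod 79) ✓
The smallest such exponent is 78, so the order of 3 is 78.

78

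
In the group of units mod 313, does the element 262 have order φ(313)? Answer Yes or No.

No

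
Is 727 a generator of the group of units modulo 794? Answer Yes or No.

No

φ(794) = φ(2)·φ(397) = 1·396 = 396 = 2^2 · 3^2 · 11.
An element g generates (Z/794Z)^× iff g^(396/q) ≢ 1 (mod 794) for each prime q ∈ {2, 3, 11}.
727^198 ≡ 1 (mod 794)  [q = 2: ≡ 1 ✗]
727^132 ≡ 431 (mod 794)  [q = 3: ≢ 1 ✓]
727^36 ≡ 413 (mod 794)  [q = 11: ≢ 1 ✓]
Since 727^198 ≡ 1, the order of 727 divides 198 < 396, so 727 is not a primitive root.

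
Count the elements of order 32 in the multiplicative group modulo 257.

16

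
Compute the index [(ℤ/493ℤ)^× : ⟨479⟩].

The order of 479 must divide φ(493) = φ(17·29) = (17−1)·(29−1) = 16·28 = 448 = 2^6 · 7.
Divisors of 448: 1, 2, 4, 7, 8, 14, 16, 28, 32, 56, 64, 112, 224, 448.
Test each divisor d:
479^1 ≡ 479
479^2 ≡ 196
479^4 ≡ 455
479^7 ≡ 249
479^8 ≡ 458
479^14 ≡ 376
479^16 ≡ 239
479^28 ≡ 378
479^32 ≡ 426
479^56 ≡ 407
479^64 ≡ 52
479^112 ≡ 1
Thus |⟨479⟩| = ord(479) = 112.
Index = |(Z/493Z)^×| / |⟨479⟩| = 448 / 112 = 4.

4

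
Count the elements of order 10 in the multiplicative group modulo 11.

φ(11) = 11 − 1 = 10 = 2 · 5.
(Z/11Z)^× is cyclic (|G| = 10); a cyclic group of order m has exactly φ(d) elements of each order d | m, and none otherwise.
10 = 2 · 5 divides 10, and φ(10) = 4.

4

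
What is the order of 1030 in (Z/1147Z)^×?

60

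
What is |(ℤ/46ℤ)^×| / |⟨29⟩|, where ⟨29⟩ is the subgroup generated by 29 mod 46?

2

By Lagrange's theorem, ord_46(29) divides φ(46) = φ(2)·φ(23) = 1·22 = 22 = 2 · 11.
Divisors of 22: 1, 2, 11, 22.
Compute 29^d (mod 46) for the divisors d until we hit 1:
29^1 ≡ 29 (mod 46)
29^2 ≡ 13 (mod 46)
29^11 ≡ 1 (mod 46) ✓
The order of 29 is 11, so the subgroup it generates has 11 elements.
Index = |(Z/46Z)^×| / |⟨29⟩| = 22 / 11 = 2.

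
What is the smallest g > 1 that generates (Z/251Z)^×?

6

φ(251) = 251 − 1 = 250 = 2 · 5^3.
Test candidates g = 2, 3, … against the prime factors q ∈ {2, 5} of φ(251): g is a generator iff g^(250/q) ≢ 1 for every such q.
g = 2: 2^125 ≡ 250; 2^50 ≡ 1 — hits 1, so not a primitive root.
g = 3: 3^125 ≡ 1 — hits 1, so not a primitive root.
g = 4: 4^125 ≡ 1 — hits 1, so not a primitive root.
g = 5: 5^125 ≡ 1 — hits 1, so not a primitive root.
g = 6: 6^125 ≡ 250; 6^50 ≡ 219 — none is 1, so 6 is a primitive root.
So 6 is the smallest generator of (Z/251Z)^×.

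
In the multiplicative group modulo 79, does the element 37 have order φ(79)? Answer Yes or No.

Yes

φ(79) = 79 − 1 = 78 = 2 · 3 · 13.
It suffices to check that the order of 37 is not a proper divisor of 78: compute 37^(78/q) for q ∈ {2, 3, 13}.
37^39 ≡ 78 (mod 79)  [q = 2: ≢ 1 ✓]
37^26 ≡ 23 (mod 79)  [q = 3: ≢ 1 ✓]
37^6 ≡ 38 (mod 79)  [q = 13: ≢ 1 ✓]
None equal 1, so ord_79(37) = 78: 37 is a primitive root.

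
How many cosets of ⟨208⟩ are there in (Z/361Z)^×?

The order of 208 must divide φ(361) = φ(19^2) = 19·(19−1) = 342 = 2 · 3^2 · 19.
Divisors of 342: 1, 2, 3, 6, 9, 18, 19, 38, 57, 114, 171, 342.
Test each divisor d:
208^1 ≡ 208
208^2 ≡ 305
208^3 ≡ 265
208^6 ≡ 191
208^9 ≡ 75
208^18 ≡ 210
208^19 ≡ 360
208^38 ≡ 1
So ord_361(208) = 38, hence |⟨208⟩| = 38.
The index is φ(361) / ord(208) = 342 / 38 = 9.

9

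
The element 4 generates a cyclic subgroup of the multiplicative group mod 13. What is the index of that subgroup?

ord(4) | φ(13) = 13 − 1 = 12 = 2^2 · 3.
Divisors of 12: 1, 2, 3, 4, 6, 12.
Check 4^d mod 13 for each divisor in increasing order:
4^1 ≡ 4
4^2 ≡ 3
4^3 ≡ 12
4^4 ≡ 9
4^6 ≡ 1
Thus |⟨4⟩| = ord(4) = 6.
Index = |(Z/13Z)^×| / |⟨4⟩| = 12 / 6 = 2.

2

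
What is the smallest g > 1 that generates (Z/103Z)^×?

5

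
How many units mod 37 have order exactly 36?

12

φ(37) = 37 − 1 = 36 = 2^2 · 3^2.
In a cyclic group of order 36, there are φ(d) elements of order d for each divisor d of 36, and zero for non-divisors.
36 = 2^2 · 3^2 divides 36, and φ(36) = 12.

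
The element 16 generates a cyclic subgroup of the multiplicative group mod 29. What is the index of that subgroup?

4

Since 16 ∈ (Z/29Z)^×, its order divides φ(29) = 29 − 1 = 28 = 2^2 · 7.
Divisors of 28: 1, 2, 4, 7, 14, 28.
Evaluate successive powers at the divisors of 28:
16^1 ≡ 16
16^2 ≡ 24
16^4 ≡ 25
16^7 ≡ 1
So ord_29(16) = 7, hence |⟨16⟩| = 7.
[(Z/29Z)^× : ⟨16⟩] = 28/7 = 4.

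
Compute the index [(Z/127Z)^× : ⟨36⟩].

2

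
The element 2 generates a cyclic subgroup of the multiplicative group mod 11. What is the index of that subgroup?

1

By Lagrange's theorem, ord_11(2) divides φ(11) = 11 − 1 = 10 = 2 · 5.
Divisors of 10: 1, 2, 5, 10.
Compute 2^d (mod 11) for the divisors d until we hit 1:
2^1 ≡ 2 (mod 11)
2^2 ≡ 4 (mod 11)
2^5 ≡ 10 (mod 11)
2^10 ≡ 1 (mod 11) ✓
The order of 2 is 10, so the subgroup it generates has 10 elements.
[(Z/11Z)^× : ⟨2⟩] = 10/10 = 1.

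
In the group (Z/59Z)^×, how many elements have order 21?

0

φ(59) = 59 − 1 = 58 = 2 · 29.
Since (Z/59Z)^× is cyclic of order 58, the number of elements of order d is φ(d) when d | 58 and 0 otherwise.
21 does not divide 58, so no element of (Z/59Z)^× has order 21.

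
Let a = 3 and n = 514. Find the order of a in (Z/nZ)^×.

ord(3) | φ(514) = φ(2)·φ(257) = 1·256 = 256 = 2^8.
Divisors of 256: 1, 2, 4, 8, 16, 32, 64, 128, 256.
Evaluate successive powers at the divisors of 256:
3^1 ≡ 3 (mod 514)
3^2 ≡ 9 (mod 514)
3^4 ≡ 81 (mod 514)
3^8 ≡ 393 (mod 514)
3^16 ≡ 249 (mod 514)
3^32 ≡ 321 (mod 514)
3^64 ≡ 241 (mod 514)
3^128 ≡ 513 (mod 514)
3^256 ≡ 1 (mod 514) ✓
So ord_514(3) = 256.

256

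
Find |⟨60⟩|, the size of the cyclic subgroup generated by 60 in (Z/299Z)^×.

ord(60) | φ(299) = φ(13·23) = (13−1)·(23−1) = 12·22 = 264 = 2^3 · 3 · 11.
Divisors of 264: 1, 2, 3, 4, 6, 8, 11, 12, 22, 24, 33, 44, 66, 88, 132, 264.
Test each divisor d:
60^1 ≡ 60
60^2 ≡ 12
60^3 ≡ 122
60^4 ≡ 144
60^6 ≡ 233
60^8 ≡ 105
60^11 ≡ 252
60^12 ≡ 170
60^22 ≡ 116
60^24 ≡ 196
60^33 ≡ 229
60^44 ≡ 1
The smallest such exponent is 44, so the order of 60 is 44.

44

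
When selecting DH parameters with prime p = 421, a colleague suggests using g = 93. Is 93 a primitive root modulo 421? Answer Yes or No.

φ(421) = 421 − 1 = 420 = 2^2 · 3 · 5 · 7.
93 is a primitive root mod 421 iff 93^(φ(421)/q) ≢ 1 for every prime q | φ(421), i.e. q ∈ {2, 3, 5, 7}.
93^210 ≡ 1 (mod 421)  [q = 2: ≡ 1 ✗]
93^140 ≡ 400 (mod 421)  [q = 3: ≢ 1 ✓]
93^84 ≡ 1 (mod 421)  [q = 5: ≡ 1 ✗]
93^60 ≡ 75 (mod 421)  [q = 7: ≢ 1 ✓]
93^210 ≡ 1 shows ord(93) | 210, strictly less than φ(421); not a primitive root.

No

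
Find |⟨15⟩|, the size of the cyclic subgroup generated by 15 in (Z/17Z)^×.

8

ord(15) | φ(17) = 17 − 1 = 16 = 2^4.
Divisors of 16: 1, 2, 4, 8, 16.
Test each divisor d:
15^1 ≡ 15 (mod 17)
15^2 ≡ 4 (mod 17)
15^4 ≡ 16 (mod 17)
15^8 ≡ 1 (mod 17) ✓
Therefore the multiplicative order of 15 modulo 17 is 8.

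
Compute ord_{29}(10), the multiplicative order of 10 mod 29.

The order of 10 must divide φ(29) = 29 − 1 = 28 = 2^2 · 7.
Divisors of 28: 1, 2, 4, 7, 14, 28.
Test each divisor d:
10^1 ≡ 10 (mod 29)
10^2 ≡ 13 (mod 29)
10^4 ≡ 24 (mod 29)
10^7 ≡ 17 (mod 29)
10^14 ≡ 28 (mod 29)
10^28 ≡ 1 (mod 29) ✓
Therefore the multiplicative order of 10 modulo 29 is 28.

28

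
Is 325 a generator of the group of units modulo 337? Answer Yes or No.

φ(337) = 337 − 1 = 336 = 2^4 · 3 · 7.
325 is a primitive root mod 337 iff 325^(φ(337)/q) ≢ 1 for every prime q | φ(337), i.e. q ∈ {2, 3, 7}.
325^168 ≡ 1 (mod 337)  [q = 2: ≡ 1 ✗]
325^112 ≡ 128 (mod 337)  [q = 3: ≢ 1 ✓]
325^48 ≡ 8 (mod 337)  [q = 7: ≢ 1 ✓]
The check at q = 2 fails, so 325 generates a proper subgroup.

No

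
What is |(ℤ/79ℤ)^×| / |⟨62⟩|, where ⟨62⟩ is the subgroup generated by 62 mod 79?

6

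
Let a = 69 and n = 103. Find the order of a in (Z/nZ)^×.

Since 69 ∈ (Z/103Z)^×, its order divides φ(103) = 103 − 1 = 102 = 2 · 3 · 17.
Divisors of 102: 1, 2, 3, 6, 17, 34, 51, 102.
Check 69^d mod 103 for each divisor in increasing order:
69^1 ≡ 69 (mod 103)
69^2 ≡ 23 (mod 103)
69^3 ≡ 42 (mod 103)
69^6 ≡ 13 (mod 103)
69^17 ≡ 102 (mod 103)
69^34 ≡ 1 (mod 103) ✓
The smallest such exponent is 34, so the order of 69 is 34.

34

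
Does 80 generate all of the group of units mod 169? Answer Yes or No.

No

φ(169) = φ(13^2) = 13·(13−1) = 156 = 2^2 · 3 · 13.
80 is a primitive root mod 169 iff 80^(φ(169)/q) ≢ 1 for every prime q | φ(169), i.e. q ∈ {2, 3, 13}.
80^78 ≡ 168 (mod 169)  [q = 2: ≢ 1 ✓]
80^52 ≡ 146 (mod 169)  [q = 3: ≢ 1 ✓]
80^12 ≡ 1 (mod 169)  [q = 13: ≡ 1 ✗]
80^12 ≡ 1 shows ord(80) | 12, strictly less than φ(169); not a primitive root.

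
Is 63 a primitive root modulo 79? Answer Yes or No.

Yes

φ(79) = 79 − 1 = 78 = 2 · 3 · 13.
It suffices to check that the order of 63 is not a proper divisor of 78: compute 63^(78/q) for q ∈ {2, 3, 13}.
63^39 ≡ 78 (mod 79)  [q = 2: ≢ 1 ✓]
63^26 ≡ 23 (mod 79)  [q = 3: ≢ 1 ✓]
63^6 ≡ 65 (mod 79)  [q = 13: ≢ 1 ✓]
Every test exponent gives a nontrivial residue, hence 63 generates the full group.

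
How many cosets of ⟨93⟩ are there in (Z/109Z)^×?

6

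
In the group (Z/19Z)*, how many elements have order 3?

2

φ(19) = 19 − 1 = 18 = 2 · 3^2.
In a cyclic group of order 18, there are φ(d) elements of order d for each divisor d of 18, and zero for non-divisors.
3 | 18, and φ(3) = 3 − 1 = 2.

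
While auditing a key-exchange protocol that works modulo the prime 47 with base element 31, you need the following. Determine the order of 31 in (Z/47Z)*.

The order of 31 must divide φ(47) = 47 − 1 = 46 = 2 · 23.
Divisors of 46: 1, 2, 23, 46.
Compute 31^d (mod 47) for the divisors d until we hit 1:
31^1 ≡ 31 (mod 47)
31^2 ≡ 21 (mod 47)
31^23 ≡ 46 (mod 47)
31^46 ≡ 1 (mod 47) ✓
Therefore the multiplicative order of 31 modulo 47 is 46.

46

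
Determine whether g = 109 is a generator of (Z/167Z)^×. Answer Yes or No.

φ(167) = 167 − 1 = 166 = 2 · 83.
Test 109^(166/q) mod 167 for each prime factor q of 166:
109^83 ≡ 166 (mod 167)  [q = 2: ≢ 1 ✓]
109^2 ≡ 24 (mod 167)  [q = 83: ≢ 1 ✓]
All checks pass, so 109 has order 166 and is a primitive root modulo 167.

Yes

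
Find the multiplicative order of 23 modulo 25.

ord(23) | φ(25) = φ(5^2) = 5·(5−1) = 20 = 2^2 · 5.
Divisors of 20: 1, 2, 4, 5, 10, 20.
Check 23^d mod 25 for each divisor in increasing order:
23^1 ≡ 23 (mod 25)
23^2 ≡ 4 (mod 25)
23^4 ≡ 16 (mod 25)
23^5 ≡ 18 (mod 25)
23^10 ≡ 24 (mod 25)
23^20 ≡ 1 (mod 25) ✓
Hence ord(23) = 20.

20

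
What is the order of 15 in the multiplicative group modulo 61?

15

Since 15 ∈ (Z/61Z)^×, its order divides φ(61) = 61 − 1 = 60 = 2^2 · 3 · 5.
Divisors of 60: 1, 2, 3, 4, 5, 6, 10, 12, 15, 20, 30, 60.
Compute 15^d (mod 61) for the divisors d until we hit 1:
15^1 ≡ 15 (mod 61)
15^2 ≡ 42 (mod 61)
15^3 ≡ 20 (mod 61)
15^4 ≡ 56 (mod 61)
15^5 ≡ 47 (mod 61)
15^6 ≡ 34 (mod 61)
15^10 ≡ 13 (mod 61)
15^12 ≡ 58 (mod 61)
15^15 ≡ 1 (mod 61) ✓
Therefore the multiplicative order of 15 modulo 61 is 15.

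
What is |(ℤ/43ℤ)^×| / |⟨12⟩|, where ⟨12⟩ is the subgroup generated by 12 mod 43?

1

ord(12) | φ(43) = 43 − 1 = 42 = 2 · 3 · 7.
Divisors of 42: 1, 2, 3, 6, 7, 14, 21, 42.
Test each divisor d:
12^1 ≡ 12
12^2 ≡ 15
12^3 ≡ 8
12^6 ≡ 21
12^7 ≡ 37
12^14 ≡ 36
12^21 ≡ 42
12^42 ≡ 1
The order of 12 is 42, so the subgroup it generates has 42 elements.
The index is φ(43) / ord(12) = 42 / 42 = 1.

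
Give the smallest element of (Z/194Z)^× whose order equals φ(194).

5

φ(194) = φ(2)·φ(97) = 1·96 = 96 = 2^5 · 3.
g is a primitive root iff g^(96/q) ≢ 1 (mod 194) for each prime q ∈ {2, 3}.
g = 2: gcd(2, 194) = 2 > 1, not a unit — skip.
g = 3: 3^48 ≡ 1 — hits 1, so not a primitive root.
g = 4: gcd(4, 194) = 2 > 1, not a unit — skip.
g = 5: 5^48 ≡ 193; 5^32 ≡ 35 — none is 1, so 5 is a primitive root.
Hence the least primitive root of 194 is 5.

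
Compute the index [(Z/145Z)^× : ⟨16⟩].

The order of 16 must divide φ(145) = φ(5·29) = (5−1)·(29−1) = 4·28 = 112 = 2^4 · 7.
Divisors of 112: 1, 2, 4, 7, 8, 14, 16, 28, 56, 112.
Test each divisor d:
16^1 ≡ 16
16^2 ≡ 111
16^4 ≡ 141
16^7 ≡ 1
The order of 16 is 7, so the subgroup it generates has 7 elements.
Index = |(Z/145Z)^×| / |⟨16⟩| = 112 / 7 = 16.

16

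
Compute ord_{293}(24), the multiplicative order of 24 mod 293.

Since 24 ∈ (Z/293Z)^×, its order divides φ(293) = 293 − 1 = 292 = 2^2 · 73.
Divisors of 292: 1, 2, 4, 73, 146, 292.
Check 24^d mod 293 for each divisor in increasing order:
24^1 ≡ 24
24^2 ≡ 283
24^4 ≡ 100
24^73 ≡ 1
Therefore the multiplicative order of 24 modulo 293 is 73.

73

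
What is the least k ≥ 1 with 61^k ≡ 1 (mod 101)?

100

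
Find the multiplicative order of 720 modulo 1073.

252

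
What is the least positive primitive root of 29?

2

φ(29) = 29 − 1 = 28 = 2^2 · 7.
Test candidates g = 2, 3, … against the prime factors q ∈ {2, 7} of φ(29): g is a generator iff g^(28/q) ≢ 1 for every such q.
g = 2: 2^14 ≡ 28; 2^4 ≡ 16 — none is 1, so 2 is a primitive root.
Hence the least primitive root of 29 is 2.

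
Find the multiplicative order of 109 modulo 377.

28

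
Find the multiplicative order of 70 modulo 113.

The order of 70 must divide φ(113) = 113 − 1 = 112 = 2^4 · 7.
Divisors of 112: 1, 2, 4, 7, 8, 14, 16, 28, 56, 112.
Check 70^d mod 113 for each divisor in increasing order:
70^1 ≡ 70 (mod 113)
70^2 ≡ 41 (mod 113)
70^4 ≡ 99 (mod 113)
70^7 ≡ 48 (mod 113)
70^8 ≡ 83 (mod 113)
70^14 ≡ 44 (mod 113)
70^16 ≡ 109 (mod 113)
70^28 ≡ 15 (mod 113)
70^56 ≡ 112 (mod 113)
70^112 ≡ 1 (mod 113) ✓
Therefore the multiplicative order of 70 modulo 113 is 112.

112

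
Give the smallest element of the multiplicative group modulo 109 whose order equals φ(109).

φ(109) = 109 − 1 = 108 = 2^2 · 3^3.
g is a primitive root iff g^(108/q) ≢ 1 (mod 109) for each prime q ∈ {2, 3}.
g = 2: 2^54 ≡ 108; 2^36 ≡ 1 — hits 1, so not a primitive root.
g = 3: 3^54 ≡ 1 — hits 1, so not a primitive root.
g = 4: 4^54 ≡ 1 — hits 1, so not a primitive root.
g = 5: 5^54 ≡ 1 — hits 1, so not a primitive root.
g = 6: 6^54 ≡ 108; 6^36 ≡ 63 — none is 1, so 6 is a primitive root.
The smallest primitive root modulo 109 is 6.

6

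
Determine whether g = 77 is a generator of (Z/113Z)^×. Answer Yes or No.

φ(113) = 113 − 1 = 112 = 2^4 · 7.
77 is a primitive root mod 113 iff 77^(φ(113)/q) ≢ 1 for every prime q | φ(113), i.e. q ∈ {2, 7}.
77^56 ≡ 1 (mod 113)  [q = 2: ≡ 1 ✗]
77^16 ≡ 109 (mod 113)  [q = 7: ≢ 1 ✓]
77^56 ≡ 1 shows ord(77) | 56, strictly less than φ(113); not a primitive root.

No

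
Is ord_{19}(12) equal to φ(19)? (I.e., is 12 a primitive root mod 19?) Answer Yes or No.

No

φ(19) = 19 − 1 = 18 = 2 · 3^2.
Test 12^(18/q) mod 19 for each prime factor q of 18:
12^9 ≡ 18 (mod 19)  [q = 2: ≢ 1 ✓]
12^6 ≡ 1 (mod 19)  [q = 3: ≡ 1 ✗]
Since 12^6 ≡ 1, the order of 12 divides 6 < 18, so 12 is not a primitive root.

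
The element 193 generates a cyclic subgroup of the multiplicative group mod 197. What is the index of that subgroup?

4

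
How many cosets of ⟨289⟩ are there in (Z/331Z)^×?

2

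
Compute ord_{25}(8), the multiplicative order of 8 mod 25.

20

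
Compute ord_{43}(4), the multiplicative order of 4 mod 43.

ord(4) | φ(43) = 43 − 1 = 42 = 2 · 3 · 7.
Divisors of 42: 1, 2, 3, 6, 7, 14, 21, 42.
Check 4^d mod 43 for each divisor in increasing order:
4^1 ≡ 4 (mod 43)
4^2 ≡ 16 (mod 43)
4^3 ≡ 21 (mod 43)
4^6 ≡ 11 (mod 43)
4^7 ≡ 1 (mod 43) ✓
The smallest such exponent is 7, so the order of 4 is 7.

7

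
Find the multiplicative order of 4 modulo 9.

3

The order of 4 must divide φ(9) = φ(3^2) = 3·(3−1) = 6 = 2 · 3.
Divisors of 6: 1, 2, 3, 6.
Compute 4^d (mod 9) for the divisors d until we hit 1:
4^1 ≡ 4
4^2 ≡ 7
4^3 ≡ 1
Therefore the multiplicative order of 4 modulo 9 is 3.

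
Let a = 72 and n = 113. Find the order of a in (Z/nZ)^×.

By Lagrange's theorem, ord_113(72) divides φ(113) = 113 − 1 = 112 = 2^4 · 7.
Divisors of 112: 1, 2, 4, 7, 8, 14, 16, 28, 56, 112.
Compute 72^d (mod 113) for the divisors d until we hit 1:
72^1 ≡ 72 (mod 113)
72^2 ≡ 99 (mod 113)
72^4 ≡ 83 (mod 113)
72^7 ≡ 69 (mod 113)
72^8 ≡ 109 (mod 113)
72^14 ≡ 15 (mod 113)
72^16 ≡ 16 (mod 113)
72^28 ≡ 112 (mod 113)
72^56 ≡ 1 (mod 113) ✓
The smallest such exponent is 56, so the order of 72 is 56.

56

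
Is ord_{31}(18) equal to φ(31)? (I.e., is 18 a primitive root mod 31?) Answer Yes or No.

φ(31) = 31 − 1 = 30 = 2 · 3 · 5.
It suffices to check that the order of 18 is not a proper divisor of 30: compute 18^(30/q) for q ∈ {2, 3, 5}.
18^15 ≡ 1 (mod 31)  [q = 2: ≡ 1 ✗]
18^10 ≡ 5 (mod 31)  [q = 3: ≢ 1 ✓]
18^6 ≡ 16 (mod 31)  [q = 5: ≢ 1 ✓]
Since 18^15 ≡ 1, the order of 18 divides 15 < 30, so 18 is not a primitive root.

No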